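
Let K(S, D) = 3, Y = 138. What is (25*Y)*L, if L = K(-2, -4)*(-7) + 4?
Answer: -58650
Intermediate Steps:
L = -17 (L = 3*(-7) + 4 = -21 + 4 = -17)
(25*Y)*L = (25*138)*(-17) = 3450*(-17) = -58650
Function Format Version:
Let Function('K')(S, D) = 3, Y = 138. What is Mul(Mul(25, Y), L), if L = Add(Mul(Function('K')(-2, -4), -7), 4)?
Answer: -58650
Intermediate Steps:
L = -17 (L = Add(Mul(3, -7), 4) = Add(-21, 4) = -17)
Mul(Mul(25, Y), L) = Mul(Mul(25, 138), -17) = Mul(3450, -17) = -58650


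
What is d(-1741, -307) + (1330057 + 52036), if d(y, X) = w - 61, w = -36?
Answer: 1381996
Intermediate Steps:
d(y, X) = -97 (d(y, X) = -36 - 61 = -97)
d(-1741, -307) + (1330057 + 52036) = -97 + (1330057 + 52036) = -97 + 1382093 = 1381996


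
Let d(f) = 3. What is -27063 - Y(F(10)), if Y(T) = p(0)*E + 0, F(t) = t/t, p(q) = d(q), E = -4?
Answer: -27051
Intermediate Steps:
p(q) = 3
F(t) = 1
Y(T) = -12 (Y(T) = 3*(-4) + 0 = -12 + 0 = -12)
-27063 - Y(F(10)) = -27063 - 1*(-12) = -27063 + 12 = -27051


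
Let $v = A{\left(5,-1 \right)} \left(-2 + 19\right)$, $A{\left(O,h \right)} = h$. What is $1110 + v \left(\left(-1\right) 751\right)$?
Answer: $13877$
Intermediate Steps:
$v = -17$ ($v = - (-2 + 19) = \left(-1\right) 17 = -17$)
$1110 + v \left(\left(-1\right) 751\right) = 1110 - 17 \left(\left(-1\right) 751\right) = 1110 - -12767 = 1110 + 12767 = 13877$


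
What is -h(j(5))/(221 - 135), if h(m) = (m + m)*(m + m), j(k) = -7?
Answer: -98/43 ≈ -2.2791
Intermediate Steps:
h(m) = 4*m**2 (h(m) = (2*m)*(2*m) = 4*m**2)
-h(j(5))/(221 - 135) = -4*(-7)**2/(221 - 135) = -4*49/86 = -196/86 = -1*98/43 = -98/43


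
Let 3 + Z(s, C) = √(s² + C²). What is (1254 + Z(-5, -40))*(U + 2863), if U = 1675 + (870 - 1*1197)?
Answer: 5267961 + 21055*√65 ≈ 5.4377e+6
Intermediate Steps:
U = 1348 (U = 1675 + (870 - 1197) = 1675 - 327 = 1348)
Z(s, C) = -3 + √(C² + s²) (Z(s, C) = -3 + √(s² + C²) = -3 + √(C² + s²))
(1254 + Z(-5, -40))*(U + 2863) = (1254 + (-3 + √((-40)² + (-5)²)))*(1348 + 2863) = (1254 + (-3 + √(1600 + 25)))*4211 = (1254 + (-3 + √1625))*4211 = (1254 + (-3 + 5*√65))*4211 = (1251 + 5*√65)*4211 = 5267961 + 21055*√65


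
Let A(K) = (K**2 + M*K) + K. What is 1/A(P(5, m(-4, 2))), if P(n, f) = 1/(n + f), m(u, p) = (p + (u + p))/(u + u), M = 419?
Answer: 25/2101 ≈ 0.011899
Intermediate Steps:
m(u, p) = (u + 2*p)/(2*u) (m(u, p) = (p + (p + u))/((2*u)) = (u + 2*p)*(1/(2*u)) = (u + 2*p)/(2*u))
P(n, f) = 1/(f + n)
A(K) = K**2 + 420*K (A(K) = (K**2 + 419*K) + K = K**2 + 420*K)
1/A(P(5, m(-4, 2))) = 1/((420 + 1/((2 + (1/2)*(-4))/(-4) + 5))/((2 + (1/2)*(-4))/(-4) + 5)) = 1/((420 + 1/(-(2 - 2)/4 + 5))/(-(2 - 2)/4 + 5)) = 1/((420 + 1/(-1/4*0 + 5))/(-1/4*0 + 5)) = 1/((420 + 1/(0 + 5))/(0 + 5)) = 1/((420 + 1/5)/5) = 1/((1/5)*(2101/5)) = 1/(2101/25) = 25/2101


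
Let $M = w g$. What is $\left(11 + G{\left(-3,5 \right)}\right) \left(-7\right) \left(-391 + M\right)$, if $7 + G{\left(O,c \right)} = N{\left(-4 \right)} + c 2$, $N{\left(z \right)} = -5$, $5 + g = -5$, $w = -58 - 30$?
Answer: $-30807$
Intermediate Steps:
$w = -88$ ($w = -58 - 30 = -88$)
$g = -10$ ($g = -5 - 5 = -10$)
$M = 880$ ($M = \left(-88\right) \left(-10\right) = 880$)
$G{\left(O,c \right)} = -12 + 2 c$ ($G{\left(O,c \right)} = -7 + \left(-5 + c 2\right) = -7 + \left(-5 + 2 c\right) = -12 + 2 c$)
$\left(11 + G{\left(-3,5 \right)}\right) \left(-7\right) \left(-391 + M\right) = \left(11 + \left(-12 + 2 \cdot 5\right)\right) \left(-7\right) \left(-391 + 880\right) = \left(11 + \left(-12 + 10\right)\right) \left(-7\right) 489 = \left(11 - 2\right) \left(-7\right) 489 = 9 \left(-7\right) 489 = \left(-63\right) 489 = -30807$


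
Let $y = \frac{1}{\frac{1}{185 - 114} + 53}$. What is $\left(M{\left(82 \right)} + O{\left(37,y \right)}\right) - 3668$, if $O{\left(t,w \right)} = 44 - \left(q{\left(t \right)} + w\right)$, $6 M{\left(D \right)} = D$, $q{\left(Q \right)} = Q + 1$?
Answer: $- \frac{41197193}{11292} \approx -3648.4$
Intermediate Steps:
$q{\left(Q \right)} = 1 + Q$
$M{\left(D \right)} = \frac{D}{6}$
$y = \frac{71}{3764}$ ($y = \frac{1}{\frac{1}{71} + 53} = \frac{1}{\frac{3764}{71}} = \frac{71}{3764} \approx 0.018863$)
$O{\left(t,w \right)} = 43 - t - w$ ($O{\left(t,w \right)} = 44 - \left(\left(1 + t\right) + w\right) = 44 - \left(1 + t + w\right) = 43 - t - w$)
$\left(M{\left(82 \right)} + O{\left(37,y \right)}\right) - 3668 = \left(\frac{1}{6} \cdot 82 - - \frac{22513}{3764}\right) - 3668 = \left(\frac{41}{3} - - \frac{22513}{3764}\right) - 3668 = \left(\frac{41}{3} + \frac{22513}{3764}\right) - 3668 = \frac{221863}{11292} - 3668 = - \frac{41197193}{11292}$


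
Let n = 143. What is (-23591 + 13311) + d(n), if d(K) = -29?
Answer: -10309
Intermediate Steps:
(-23591 + 13311) + d(n) = (-23591 + 13311) - 29 = -10280 - 29 = -10309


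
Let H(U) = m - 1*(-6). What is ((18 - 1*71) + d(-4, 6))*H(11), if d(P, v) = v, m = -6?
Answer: 0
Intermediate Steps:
H(U) = 0 (H(U) = -6 - 1*(-6) = -6 + 6 = 0)
((18 - 1*71) + d(-4, 6))*H(11) = ((18 - 1*71) + 6)*0 = ((18 - 71) + 6)*0 = (-53 + 6)*0 = -47*0 = 0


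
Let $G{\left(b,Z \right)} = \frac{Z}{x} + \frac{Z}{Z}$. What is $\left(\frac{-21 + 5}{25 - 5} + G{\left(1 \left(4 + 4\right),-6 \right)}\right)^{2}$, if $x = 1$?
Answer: $\frac{841}{25} \approx 33.64$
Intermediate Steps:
$G{\left(b,Z \right)} = 1 + Z$ ($G{\left(b,Z \right)} = \frac{Z}{1} + \frac{Z}{Z} = Z 1 + 1 = Z + 1 = 1 + Z$)
$\left(\frac{-21 + 5}{25 - 5} + G{\left(1 \left(4 + 4\right),-6 \right)}\right)^{2} = \left(\frac{-21 + 5}{25 - 5} + \left(1 - 6\right)\right)^{2} = \left(- \frac{16}{20} - 5\right)^{2} = \left(\left(-16\right) \frac{1}{20} - 5\right)^{2} = \left(- \frac{4}{5} - 5\right)^{2} = \left(- \frac{29}{5}\right)^{2} = \frac{841}{25}$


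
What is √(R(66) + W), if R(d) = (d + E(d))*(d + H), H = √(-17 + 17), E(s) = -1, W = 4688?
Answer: 67*√2 ≈ 94.752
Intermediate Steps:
H = 0 (H = √0 = 0)
R(d) = d*(-1 + d) (R(d) = (d - 1)*(d + 0) = (-1 + d)*d = d*(-1 + d))
√(R(66) + W) = √(66*(-1 + 66) + 4688) = √(66*65 + 4688) = √(4290 + 4688) = √8978 = 67*√2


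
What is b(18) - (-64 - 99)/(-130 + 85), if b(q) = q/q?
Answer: -118/45 ≈ -2.6222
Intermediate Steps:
b(q) = 1
b(18) - (-64 - 99)/(-130 + 85) = 1 - (-64 - 99)/(-130 + 85) = 1 - (-163)/(-45) = 1 - (-163)*(-1)/45 = 1 - 1*163/45 = 1 - 163/45 = -118/45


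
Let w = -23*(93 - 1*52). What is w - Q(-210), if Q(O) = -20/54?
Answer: -25451/27 ≈ -942.63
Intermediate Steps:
Q(O) = -10/27 (Q(O) = -20*1/54 = -10/27)
w = -943 (w = -23*(93 - 52) = -23*41 = -943)
w - Q(-210) = -943 - 1*(-10/27) = -943 + 10/27 = -25451/27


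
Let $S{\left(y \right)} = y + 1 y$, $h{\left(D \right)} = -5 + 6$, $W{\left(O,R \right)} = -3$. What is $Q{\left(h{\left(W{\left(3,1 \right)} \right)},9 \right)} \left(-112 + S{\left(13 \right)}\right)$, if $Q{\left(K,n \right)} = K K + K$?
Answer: $-172$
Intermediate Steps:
$h{\left(D \right)} = 1$
$S{\left(y \right)} = 2 y$ ($S{\left(y \right)} = y + y = 2 y$)
$Q{\left(K,n \right)} = K + K^{2}$ ($Q{\left(K,n \right)} = K^{2} + K = K + K^{2}$)
$Q{\left(h{\left(W{\left(3,1 \right)} \right)},9 \right)} \left(-112 + S{\left(13 \right)}\right) = 1 \left(1 + 1\right) \left(-112 + 2 \cdot 13\right) = 1 \cdot 2 \left(-112 + 26\right) = 2 \left(-86\right) = -172$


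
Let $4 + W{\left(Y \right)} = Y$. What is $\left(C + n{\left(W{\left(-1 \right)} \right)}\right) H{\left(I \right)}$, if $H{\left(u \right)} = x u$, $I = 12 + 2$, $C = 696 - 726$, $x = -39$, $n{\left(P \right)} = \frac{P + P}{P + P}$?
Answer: $15834$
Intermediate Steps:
$W{\left(Y \right)} = -4 + Y$
$n{\left(P \right)} = 1$ ($n{\left(P \right)} = \frac{2 P}{2 P} = 2 P \frac{1}{2 P} = 1$)
$C = -30$
$I = 14$
$H{\left(u \right)} = - 39 u$
$\left(C + n{\left(W{\left(-1 \right)} \right)}\right) H{\left(I \right)} = \left(-30 + 1\right) \left(\left(-39\right) 14\right) = \left(-29\right) \left(-546\right) = 15834$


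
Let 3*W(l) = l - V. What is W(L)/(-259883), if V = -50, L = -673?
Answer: 623/779649 ≈ 0.00079908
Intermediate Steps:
W(l) = 50/3 + l/3 (W(l) = (l - 1*(-50))/3 = (l + 50)/3 = (50 + l)/3 = 50/3 + l/3)
W(L)/(-259883) = (50/3 + (⅓)*(-673))/(-259883) = (50/3 - 673/3)*(-1/259883) = -623/3*(-1/259883) = 623/779649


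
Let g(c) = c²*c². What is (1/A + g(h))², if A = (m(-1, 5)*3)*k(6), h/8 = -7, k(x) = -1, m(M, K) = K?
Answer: 21761394809118721/225 ≈ 9.6717e+13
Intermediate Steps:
h = -56 (h = 8*(-7) = -56)
g(c) = c⁴
A = -15 (A = (5*3)*(-1) = 15*(-1) = -15)
(1/A + g(h))² = (1/(-15) + (-56)⁴)² = (-1/15 + 9834496)² = (147517439/15)² = 21761394809118721/225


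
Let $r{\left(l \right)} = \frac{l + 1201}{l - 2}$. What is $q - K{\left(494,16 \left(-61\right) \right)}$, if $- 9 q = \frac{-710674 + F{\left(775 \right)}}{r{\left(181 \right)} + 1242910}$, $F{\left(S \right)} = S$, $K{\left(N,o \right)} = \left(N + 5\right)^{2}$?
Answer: $- \frac{166194882273509}{667446816} \approx -2.49 \cdot 10^{5}$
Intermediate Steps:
$K{\left(N,o \right)} = \left(5 + N\right)^{2}$
$r{\left(l \right)} = \frac{1201 + l}{-2 + l}$
$q = \frac{42357307}{667446816}$ ($q = - \frac{\left(-710674 + 775\right) \frac{1}{\frac{1201 + 181}{-2 + 181} + 1242910}}{9} = - \frac{\left(-709899\right) \frac{1}{\frac{1}{179} \cdot 1382 + 1242910}}{9} = - \frac{\left(-709899\right) \frac{1}{\frac{1382}{179} + 1242910}}{9} = - \frac{\left(-709899\right) \frac{1}{\frac{222482272}{179}}}{9} = - \frac{\left(-709899\right) \frac{179}{222482272}}{9} = \left(- \frac{1}{9}\right) \left(- \frac{127071921}{222482272}\right) = \frac{42357307}{667446816} \approx 0.063462$)
$q - K{\left(494,16 \left(-61\right) \right)} = \frac{42357307}{667446816} - \left(5 + 494\right)^{2} = \frac{42357307}{667446816} - 499^{2} = \frac{42357307}{667446816} - 249001 = - \frac{166194882273509}{667446816}$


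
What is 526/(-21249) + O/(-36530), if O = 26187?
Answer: -575662343/776225970 ≈ -0.74162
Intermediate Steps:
526/(-21249) + O/(-36530) = 526/(-21249) + 26187/(-36530) = 526*(-1/21249) + 26187*(-1/36530) = -526/21249 - 26187/36530 = -575662343/776225970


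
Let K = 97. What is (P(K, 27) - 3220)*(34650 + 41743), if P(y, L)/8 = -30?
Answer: -264319780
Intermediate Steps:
P(y, L) = -240 (P(y, L) = 8*(-30) = -240)
(P(K, 27) - 3220)*(34650 + 41743) = (-240 - 3220)*(34650 + 41743) = -3460*76393 = -264319780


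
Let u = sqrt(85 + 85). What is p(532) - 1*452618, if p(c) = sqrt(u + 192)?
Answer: -452618 + sqrt(192 + sqrt(170)) ≈ -4.5260e+5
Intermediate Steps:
u = sqrt(170) ≈ 13.038
p(c) = sqrt(192 + sqrt(170)) (p(c) = sqrt(sqrt(170) + 192) = sqrt(192 + sqrt(170)))
p(532) - 1*452618 = sqrt(192 + sqrt(170)) - 1*452618 = sqrt(192 + sqrt(170)) - 452618 = -452618 + sqrt(192 + sqrt(170))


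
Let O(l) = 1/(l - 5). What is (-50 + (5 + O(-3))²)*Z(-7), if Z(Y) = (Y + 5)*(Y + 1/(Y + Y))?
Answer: -166221/448 ≈ -371.03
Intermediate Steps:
O(l) = 1/(-5 + l)
Z(Y) = (5 + Y)*(Y + 1/(2*Y))
(-50 + (5 + O(-3))²)*Z(-7) = (-50 + (5 + 1/(-5 - 3))²)*(½ + (-7)² + 5*(-7) + (5/2)/(-7)) = (-50 + (5 + 1/(-8))²)*(½ + 49 - 35 + (5/2)*(-⅐)) = (-50 + (5 - ⅛)²)*(½ + 49 - 35 - 5/14) = (-50 + (39/8)²)*(99/7) = (-50 + 1521/64)*(99/7) = -1679/64*99/7 = -166221/448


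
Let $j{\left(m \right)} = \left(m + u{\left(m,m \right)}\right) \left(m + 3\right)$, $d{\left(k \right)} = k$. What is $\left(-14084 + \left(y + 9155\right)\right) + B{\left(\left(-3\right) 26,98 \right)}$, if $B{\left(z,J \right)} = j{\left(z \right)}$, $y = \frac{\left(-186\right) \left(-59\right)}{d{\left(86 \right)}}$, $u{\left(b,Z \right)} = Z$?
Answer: $\frac{296640}{43} \approx 6898.6$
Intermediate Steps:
$j{\left(m \right)} = 2 m \left(3 + m\right)$ ($j{\left(m \right)} = \left(m + m\right) \left(m + 3\right) = 2 m \left(3 + m\right)$)
$y = \frac{5487}{43}$ ($y = \frac{\left(-186\right) \left(-59\right)}{86} = 10974 \cdot \frac{1}{86} = \frac{5487}{43} \approx 127.6$)
$B{\left(z,J \right)} = 2 z \left(3 + z\right)$
$\left(-14084 + \left(y + 9155\right)\right) + B{\left(\left(-3\right) 26,98 \right)} = \left(-14084 + \left(\frac{5487}{43} + 9155\right)\right) + 2 \left(\left(-3\right) 26\right) \left(3 - 78\right) = \left(-14084 + \frac{399152}{43}\right) + 2 \left(-78\right) \left(3 - 78\right) = - \frac{206460}{43} + 2 \left(-78\right) \left(-75\right) = - \frac{206460}{43} + 11700 = \frac{296640}{43}$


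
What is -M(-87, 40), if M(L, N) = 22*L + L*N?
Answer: 5394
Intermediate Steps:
-M(-87, 40) = -(-87)*(22 + 40) = -(-87)*62 = -1*(-5394) = 5394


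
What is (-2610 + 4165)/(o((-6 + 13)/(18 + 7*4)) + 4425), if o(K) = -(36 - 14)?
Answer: 1555/4403 ≈ 0.35317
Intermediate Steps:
o(K) = -22 (o(K) = -1*22 = -22)
(-2610 + 4165)/(o((-6 + 13)/(18 + 7*4)) + 4425) = (-2610 + 4165)/(-22 + 4425) = 1555/4403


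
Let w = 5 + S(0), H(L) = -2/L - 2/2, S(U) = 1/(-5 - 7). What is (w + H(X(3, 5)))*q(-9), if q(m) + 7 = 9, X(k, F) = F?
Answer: 211/30 ≈ 7.0333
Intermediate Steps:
S(U) = -1/12 (S(U) = 1/(-12) = -1/12)
q(m) = 2 (q(m) = -7 + 9 = 2)
H(L) = -1 - 2/L (H(L) = -2/L - 2*½ = -2/L - 1 = -1 - 2/L)
w = 59/12 (w = 5 - 1/12 = 59/12 ≈ 4.9167)
(w + H(X(3, 5)))*q(-9) = (59/12 + (-2 - 1*5)/5)*2 = (59/12 + (-2 - 5)/5)*2 = (59/12 + (⅕)*(-7))*2 = (59/12 - 7/5)*2 = (211/60)*2 = 211/30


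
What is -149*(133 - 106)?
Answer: -4023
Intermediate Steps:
-149*(133 - 106) = -149*27 = -4023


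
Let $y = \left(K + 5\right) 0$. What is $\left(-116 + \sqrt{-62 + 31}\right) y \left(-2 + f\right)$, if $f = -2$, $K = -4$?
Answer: $0$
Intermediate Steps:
$y = 0$ ($y = \left(-4 + 5\right) 0 = 1 \cdot 0 = 0$)
$\left(-116 + \sqrt{-62 + 31}\right) y \left(-2 + f\right) = \left(-116 + \sqrt{-62 + 31}\right) 0 \left(-2 - 2\right) = \left(-116 + \sqrt{-31}\right) 0 \left(-4\right) = \left(-116 + i \sqrt{31}\right) 0 = 0$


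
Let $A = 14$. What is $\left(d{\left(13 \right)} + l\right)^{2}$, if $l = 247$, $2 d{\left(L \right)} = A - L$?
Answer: $\frac{245025}{4} \approx 61256.0$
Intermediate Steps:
$d{\left(L \right)} = 7 - \frac{L}{2}$ ($d{\left(L \right)} = \frac{14 - L}{2} = 7 - \frac{L}{2}$)
$\left(d{\left(13 \right)} + l\right)^{2} = \left(\left(7 - \frac{13}{2}\right) + 247\right)^{2} = \left(\frac{1}{2} + 247\right)^{2} = \left(\frac{495}{2}\right)^{2} = \frac{245025}{4}$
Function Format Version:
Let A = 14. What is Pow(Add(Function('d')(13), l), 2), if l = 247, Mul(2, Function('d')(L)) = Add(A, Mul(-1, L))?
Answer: Rational(245025, 4) ≈ 61256.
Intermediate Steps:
Function('d')(L) = Add(7, Mul(Rational(-1, 2), L)) (Function('d')(L) = Mul(Rational(1, 2), Add(14, Mul(-1, L))) = Add(7, Mul(Rational(-1, 2), L)))
Pow(Add(Function('d')(13), l), 2) = Pow(Add(Add(7, Mul(Rational(-1, 2), 13)), 247), 2) = Pow(Add(Add(7, Rational(-13, 2)), 247), 2) = Pow(Add(Rational(1, 2), 247), 2) = Pow(Rational(495, 2), 2) = Rational(245025, 4)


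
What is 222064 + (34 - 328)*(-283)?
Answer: 305266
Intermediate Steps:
222064 + (34 - 328)*(-283) = 222064 - 294*(-283) = 222064 + 83202 = 305266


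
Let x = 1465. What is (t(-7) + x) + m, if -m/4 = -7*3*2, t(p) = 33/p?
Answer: 11398/7 ≈ 1628.3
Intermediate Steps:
m = 168 (m = -4*(-7*3)*2 = -(-84)*2 = -4*(-42) = 168)
(t(-7) + x) + m = (33/(-7) + 1465) + 168 = (33*(-⅐) + 1465) + 168 = (-33/7 + 1465) + 168 = 10222/7 + 168 = 11398/7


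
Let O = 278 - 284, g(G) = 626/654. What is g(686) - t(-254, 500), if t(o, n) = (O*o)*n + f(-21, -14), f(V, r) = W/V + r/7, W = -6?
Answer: -1744211885/2289 ≈ -7.6200e+5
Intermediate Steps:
g(G) = 313/327 (g(G) = 626*(1/654) = 313/327)
f(V, r) = -6/V + r/7
O = -6
t(o, n) = -12/7 - 6*n*o (t(o, n) = (-6*o)*n + (-6/(-21) + (⅐)*(-14)) = -6*n*o + (-6*(-1/21) - 2) = -6*n*o + (2/7 - 2) = -6*n*o - 12/7 = -12/7 - 6*n*o)
g(686) - t(-254, 500) = 313/327 - (-12/7 - 6*500*(-254)) = 313/327 - (-12/7 + 762000) = 313/327 - 1*5333988/7 = 313/327 - 5333988/7 = -1744211885/2289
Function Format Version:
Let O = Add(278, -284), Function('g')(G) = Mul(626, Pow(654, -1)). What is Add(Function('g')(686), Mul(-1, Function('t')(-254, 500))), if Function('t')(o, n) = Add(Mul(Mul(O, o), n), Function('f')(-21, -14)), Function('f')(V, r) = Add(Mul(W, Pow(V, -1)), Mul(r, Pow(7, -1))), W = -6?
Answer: Rational(-1744211885, 2289) ≈ -7.6200e+5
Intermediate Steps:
Function('g')(G) = Rational(313, 327) (Function('g')(G) = Mul(626, Rational(1, 654)) = Rational(313, 327))
Function('f')(V, r) = Add(Mul(-6, Pow(V, -1)), Mul(Rational(1, 7), r)) (Function('f')(V, r) = Add(Mul(-6, Pow(V, -1)), Mul(r, Pow(7, -1))) = Add(Mul(-6, Pow(V, -1)), Mul(r, Rational(1, 7))) = Add(Mul(-6, Pow(V, -1)), Mul(Rational(1, 7), r)))
O = -6
Function('t')(o, n) = Add(Rational(-12, 7), Mul(-6, n, o)) (Function('t')(o, n) = Add(Mul(Mul(-6, o), n), Add(Mul(-6, Pow(-21, -1)), Mul(Rational(1, 7), -14))) = Add(Mul(-6, n, o), Add(Mul(-6, Rational(-1, 21)), -2)) = Add(Mul(-6, n, o), Add(Rational(2, 7), -2)) = Add(Mul(-6, n, o), Rational(-12, 7)) = Add(Rational(-12, 7), Mul(-6, n, o)))
Add(Function('g')(686), Mul(-1, Function('t')(-254, 500))) = Add(Rational(313, 327), Mul(-1, Add(Rational(-12, 7), Mul(-6, 500, -254)))) = Add(Rational(313, 327), Mul(-1, Add(Rational(-12, 7), 762000))) = Add(Rational(313, 327), Mul(-1, Rational(5333988, 7))) = Add(Rational(313, 327), Rational(-5333988, 7)) = Rational(-1744211885, 2289)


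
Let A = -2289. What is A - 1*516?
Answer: -2805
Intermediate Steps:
A - 1*516 = -2289 - 1*516 = -2289 - 516 = -2805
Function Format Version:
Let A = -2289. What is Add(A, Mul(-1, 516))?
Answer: -2805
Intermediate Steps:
Add(A, Mul(-1, 516)) = Add(-2289, Mul(-1, 516)) = Add(-2289, -516) = -2805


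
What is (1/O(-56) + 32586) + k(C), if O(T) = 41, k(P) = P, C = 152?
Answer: 1342259/41 ≈ 32738.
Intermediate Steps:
(1/O(-56) + 32586) + k(C) = (1/41 + 32586) + 152 = 1336027/41 + 152 = 1342259/41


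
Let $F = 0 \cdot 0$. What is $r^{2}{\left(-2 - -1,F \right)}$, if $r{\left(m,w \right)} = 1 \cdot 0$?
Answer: $0$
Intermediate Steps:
$F = 0$
$r{\left(m,w \right)} = 0$
$r^{2}{\left(-2 - -1,F \right)} = 0^{2} = 0$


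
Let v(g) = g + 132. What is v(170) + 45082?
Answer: 45384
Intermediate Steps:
v(g) = 132 + g
v(170) + 45082 = (132 + 170) + 45082 = 302 + 45082 = 45384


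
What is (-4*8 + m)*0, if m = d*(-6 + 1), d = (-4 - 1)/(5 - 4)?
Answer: 0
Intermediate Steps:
d = -5 (d = -5/1 = -5*1 = -5)
m = 25 (m = -5*(-6 + 1) = -5*(-5) = 25)
(-4*8 + m)*0 = (-4*8 + 25)*0 = (-32 + 25)*0 = -7*0 = 0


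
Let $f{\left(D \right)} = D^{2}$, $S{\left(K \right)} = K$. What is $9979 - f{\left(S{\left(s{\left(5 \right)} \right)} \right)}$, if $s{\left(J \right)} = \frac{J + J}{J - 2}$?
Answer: $\frac{89711}{9} \approx 9967.9$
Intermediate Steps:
$s{\left(J \right)} = \frac{2 J}{-2 + J}$
$9979 - f{\left(S{\left(s{\left(5 \right)} \right)} \right)} = 9979 - \left(2 \cdot 5 \frac{1}{-2 + 5}\right)^{2} = 9979 - \left(2 \cdot 5 \cdot \frac{1}{3}\right)^{2} = 9979 - \left(\frac{10}{3}\right)^{2} = 9979 - \frac{100}{9} = \frac{89711}{9}$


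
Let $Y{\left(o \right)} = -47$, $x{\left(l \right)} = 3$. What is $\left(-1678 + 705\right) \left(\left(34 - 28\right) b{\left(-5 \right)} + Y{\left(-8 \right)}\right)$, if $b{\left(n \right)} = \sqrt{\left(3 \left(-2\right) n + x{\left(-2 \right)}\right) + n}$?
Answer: $45731 - 11676 \sqrt{7} \approx 14839.0$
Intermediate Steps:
$b{\left(n \right)} = \sqrt{3 - 5 n}$ ($b{\left(n \right)} = \sqrt{\left(3 \left(-2\right) n + 3\right) + n} = \sqrt{\left(- 6 n + 3\right) + n} = \sqrt{\left(3 - 6 n\right) + n} = \sqrt{3 - 5 n}$)
$\left(-1678 + 705\right) \left(\left(34 - 28\right) b{\left(-5 \right)} + Y{\left(-8 \right)}\right) = \left(-1678 + 705\right) \left(\left(34 - 28\right) \sqrt{3 - -25} - 47\right) = - 973 \left(6 \sqrt{3 + 25} - 47\right) = - 973 \left(6 \sqrt{28} - 47\right) = - 973 \left(6 \cdot 2 \sqrt{7} - 47\right) = - 973 \left(12 \sqrt{7} - 47\right) = - 973 \left(-47 + 12 \sqrt{7}\right) = 45731 - 11676 \sqrt{7}$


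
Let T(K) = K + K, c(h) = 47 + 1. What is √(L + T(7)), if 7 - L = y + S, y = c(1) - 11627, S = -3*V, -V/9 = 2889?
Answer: I*√66403 ≈ 257.69*I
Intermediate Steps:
V = -26001 (V = -9*2889 = -26001)
c(h) = 48
S = 78003 (S = -3*(-26001) = 78003)
T(K) = 2*K
y = -11579 (y = 48 - 11627 = -11579)
L = -66417 (L = 7 - (-11579 + 78003) = 7 - 1*66424 = 7 - 66424 = -66417)
√(L + T(7)) = √(-66417 + 2*7) = √(-66417 + 14) = √(-66403) = I*√66403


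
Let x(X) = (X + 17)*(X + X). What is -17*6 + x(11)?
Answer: 514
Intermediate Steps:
x(X) = 2*X*(17 + X) (x(X) = (17 + X)*(2*X) = 2*X*(17 + X))
-17*6 + x(11) = -17*6 + 2*11*(17 + 11) = -102 + 2*11*28 = -102 + 616 = 514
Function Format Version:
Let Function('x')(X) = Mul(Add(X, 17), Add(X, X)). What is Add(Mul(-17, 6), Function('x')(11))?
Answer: 514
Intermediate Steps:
Function('x')(X) = Mul(2, X, Add(17, X)) (Function('x')(X) = Mul(Add(17, X), Mul(2, X)) = Mul(2, X, Add(17, X)))
Add(Mul(-17, 6), Function('x')(11)) = Add(Mul(-17, 6), Mul(2, 11, Add(17, 11))) = Add(-102, Mul(2, 11, 28)) = Add(-102, 616) = 514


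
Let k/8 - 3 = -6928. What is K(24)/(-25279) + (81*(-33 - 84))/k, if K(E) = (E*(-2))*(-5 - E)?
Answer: 162452283/1400456600 ≈ 0.11600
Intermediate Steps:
k = -55400 (k = 24 + 8*(-6928) = 24 - 55424 = -55400)
K(E) = -2*E*(-5 - E) (K(E) = (-2*E)*(-5 - E) = -2*E*(-5 - E))
K(24)/(-25279) + (81*(-33 - 84))/k = (2*24*(5 + 24))/(-25279) + (81*(-33 - 84))/(-55400) = (2*24*29)*(-1/25279) + (81*(-117))*(-1/55400) = 1392*(-1/25279) - 9477*(-1/55400) = -1392/25279 + 9477/55400 = 162452283/1400456600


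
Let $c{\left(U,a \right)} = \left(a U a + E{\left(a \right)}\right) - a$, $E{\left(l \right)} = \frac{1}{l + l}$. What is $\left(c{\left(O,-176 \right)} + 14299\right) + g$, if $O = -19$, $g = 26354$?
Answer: $- \frac{192795681}{352} \approx -5.4772 \cdot 10^{5}$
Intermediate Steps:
$E{\left(l \right)} = \frac{1}{2 l}$
$c{\left(U,a \right)} = \frac{1}{2 a} - a + U a^{2}$ ($c{\left(U,a \right)} = \left(a U a + \frac{1}{2 a}\right) - a = \left(U a a + \frac{1}{2 a}\right) - a = \left(U a^{2} + \frac{1}{2 a}\right) - a = \left(\frac{1}{2 a} + U a^{2}\right) - a = \frac{1}{2 a} - a + U a^{2}$)
$\left(c{\left(O,-176 \right)} + 14299\right) + g = \left(\left(\frac{1}{2 \left(-176\right)} - -176 - 19 \left(-176\right)^{2}\right) + 14299\right) + 26354 = \left(\left(\frac{1}{2} \left(- \frac{1}{176}\right) + 176 - 588544\right) + 14299\right) + 26354 = \left(\left(- \frac{1}{352} + 176 - 588544\right) + 14299\right) + 26354 = \left(- \frac{207105537}{352} + 14299\right) + 26354 = - \frac{202072289}{352} + 26354 = - \frac{192795681}{352}$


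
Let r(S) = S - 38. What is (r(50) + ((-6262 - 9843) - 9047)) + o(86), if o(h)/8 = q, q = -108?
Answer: -26004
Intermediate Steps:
r(S) = -38 + S
o(h) = -864 (o(h) = 8*(-108) = -864)
(r(50) + ((-6262 - 9843) - 9047)) + o(86) = ((-38 + 50) + ((-6262 - 9843) - 9047)) - 864 = (12 + (-16105 - 9047)) - 864 = (12 - 25152) - 864 = -25140 - 864 = -26004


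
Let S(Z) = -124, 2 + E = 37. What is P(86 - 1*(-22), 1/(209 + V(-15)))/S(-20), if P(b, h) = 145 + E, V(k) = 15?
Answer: -45/31 ≈ -1.4516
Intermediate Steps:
E = 35 (E = -2 + 37 = 35)
P(b, h) = 180 (P(b, h) = 145 + 35 = 180)
P(86 - 1*(-22), 1/(209 + V(-15)))/S(-20) = 180/(-124) = 180*(-1/124) = -45/31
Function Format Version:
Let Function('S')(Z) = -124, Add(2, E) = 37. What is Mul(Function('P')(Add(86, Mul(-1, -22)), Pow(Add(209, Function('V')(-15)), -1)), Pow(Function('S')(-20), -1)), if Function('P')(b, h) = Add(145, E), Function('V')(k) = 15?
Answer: Rational(-45, 31) ≈ -1.4516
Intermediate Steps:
E = 35 (E = Add(-2, 37) = 35)
Function('P')(b, h) = 180 (Function('P')(b, h) = Add(145, 35) = 180)
Mul(Function('P')(Add(86, Mul(-1, -22)), Pow(Add(209, Function('V')(-15)), -1)), Pow(Function('S')(-20), -1)) = Mul(180, Pow(-124, -1)) = Mul(180, Rational(-1, 124)) = Rational(-45, 31)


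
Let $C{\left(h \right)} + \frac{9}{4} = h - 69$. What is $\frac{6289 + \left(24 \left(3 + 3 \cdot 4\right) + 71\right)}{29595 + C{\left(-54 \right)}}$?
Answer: $\frac{8960}{39293} \approx 0.22803$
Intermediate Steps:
$C{\left(h \right)} = - \frac{285}{4} + h$ ($C{\left(h \right)} = - \frac{9}{4} + \left(h - 69\right) = - \frac{9}{4} + \left(-69 + h\right) = - \frac{285}{4} + h$)
$\frac{6289 + \left(24 \left(3 + 3 \cdot 4\right) + 71\right)}{29595 + C{\left(-54 \right)}} = \frac{6289 + \left(24 \left(3 + 3 \cdot 4\right) + 71\right)}{29595 - \frac{501}{4}} = \frac{6289 + \left(24 \left(3 + 12\right) + 71\right)}{29595 - \frac{501}{4}} = \frac{6289 + \left(24 \cdot 15 + 71\right)}{\frac{117879}{4}} = \left(6289 + \left(360 + 71\right)\right) \frac{4}{117879} = \left(6289 + 431\right) \frac{4}{117879} = 6720 \cdot \frac{4}{117879} = \frac{8960}{39293}$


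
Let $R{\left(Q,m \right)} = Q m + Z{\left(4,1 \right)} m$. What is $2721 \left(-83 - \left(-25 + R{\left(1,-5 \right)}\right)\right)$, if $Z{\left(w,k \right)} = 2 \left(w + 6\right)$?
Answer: $127887$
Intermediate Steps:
$Z{\left(w,k \right)} = 12 + 2 w$ ($Z{\left(w,k \right)} = 2 \left(6 + w\right) = 12 + 2 w$)
$R{\left(Q,m \right)} = 20 m + Q m$ ($R{\left(Q,m \right)} = Q m + \left(12 + 2 \cdot 4\right) m = Q m + \left(12 + 8\right) m = Q m + 20 m = 20 m + Q m$)
$2721 \left(-83 - \left(-25 + R{\left(1,-5 \right)}\right)\right) = 2721 \left(-83 - \left(-25 - 5 \left(20 + 1\right)\right)\right) = 2721 \left(-83 - \left(-25 - 105\right)\right) = 2721 \left(-83 + \left(25 - -105\right)\right) = 2721 \left(-83 + \left(25 + 105\right)\right) = 2721 \left(-83 + 130\right) = 2721 \cdot 47 = 127887$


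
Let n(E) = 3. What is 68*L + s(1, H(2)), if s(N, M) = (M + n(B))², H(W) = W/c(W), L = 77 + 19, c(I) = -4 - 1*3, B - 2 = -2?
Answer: 320233/49 ≈ 6535.4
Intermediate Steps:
B = 0 (B = 2 - 2 = 0)
c(I) = -7 (c(I) = -4 - 3 = -7)
L = 96
H(W) = -W/7 (H(W) = W/(-7) = W*(-⅐) = -W/7)
s(N, M) = (3 + M)² (s(N, M) = (M + 3)² = (3 + M)²)
68*L + s(1, H(2)) = 68*96 + (3 - ⅐*2)² = 6528 + (3 - 2/7)² = 6528 + (19/7)² = 6528 + 361/49 = 320233/49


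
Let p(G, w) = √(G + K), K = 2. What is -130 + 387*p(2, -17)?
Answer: 644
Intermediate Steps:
p(G, w) = √(2 + G) (p(G, w) = √(G + 2) = √(2 + G))
-130 + 387*p(2, -17) = -130 + 387*√(2 + 2) = -130 + 387*√4 = -130 + 387*2 = -130 + 774 = 644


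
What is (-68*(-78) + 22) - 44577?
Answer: -39251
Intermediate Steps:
(-68*(-78) + 22) - 44577 = (5304 + 22) - 44577 = 5326 - 44577 = -39251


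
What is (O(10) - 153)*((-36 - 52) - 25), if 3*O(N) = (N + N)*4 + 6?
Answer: 42149/3 ≈ 14050.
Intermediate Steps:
O(N) = 2 + 8*N/3 (O(N) = ((N + N)*4 + 6)/3 = ((2*N)*4 + 6)/3 = (8*N + 6)/3 = (6 + 8*N)/3 = 2 + 8*N/3)
(O(10) - 153)*((-36 - 52) - 25) = ((2 + (8/3)*10) - 153)*((-36 - 52) - 25) = ((2 + 80/3) - 153)*(-88 - 25) = (86/3 - 153)*(-113) = -373/3*(-113) = 42149/3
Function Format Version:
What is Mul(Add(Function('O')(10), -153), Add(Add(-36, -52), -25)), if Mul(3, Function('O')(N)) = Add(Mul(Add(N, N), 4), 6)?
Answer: Rational(42149, 3) ≈ 14050.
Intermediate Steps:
Function('O')(N) = Add(2, Mul(Rational(8, 3), N)) (Function('O')(N) = Mul(Rational(1, 3), Add(Mul(Add(N, N), 4), 6)) = Mul(Rational(1, 3), Add(Mul(Mul(2, N), 4), 6)) = Mul(Rational(1, 3), Add(Mul(8, N), 6)) = Mul(Rational(1, 3), Add(6, Mul(8, N))) = Add(2, Mul(Rational(8, 3), N)))
Mul(Add(Function('O')(10), -153), Add(Add(-36, -52), -25)) = Mul(Add(Add(2, Mul(Rational(8, 3), 10)), -153), Add(Add(-36, -52), -25)) = Mul(Add(Add(2, Rational(80, 3)), -153), Add(-88, -25)) = Mul(Add(Rational(86, 3), -153), -113) = Mul(Rational(-373, 3), -113) = Rational(42149, 3)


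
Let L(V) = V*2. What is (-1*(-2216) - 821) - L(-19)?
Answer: 1433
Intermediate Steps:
L(V) = 2*V
(-1*(-2216) - 821) - L(-19) = (-1*(-2216) - 821) - 2*(-19) = (2216 - 821) - 1*(-38) = 1395 + 38 = 1433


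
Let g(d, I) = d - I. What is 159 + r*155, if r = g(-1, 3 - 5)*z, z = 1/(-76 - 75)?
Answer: 23854/151 ≈ 157.97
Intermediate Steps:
z = -1/151 (z = 1/(-151) = -1/151 ≈ -0.0066225)
r = -1/151 (r = (-1 - (3 - 5))*(-1/151) = (-1 - 1*(-2))*(-1/151) = (-1 + 2)*(-1/151) = 1*(-1/151) = -1/151 ≈ -0.0066225)
159 + r*155 = 159 - 1/151*155 = 159 - 155/151 = 23854/151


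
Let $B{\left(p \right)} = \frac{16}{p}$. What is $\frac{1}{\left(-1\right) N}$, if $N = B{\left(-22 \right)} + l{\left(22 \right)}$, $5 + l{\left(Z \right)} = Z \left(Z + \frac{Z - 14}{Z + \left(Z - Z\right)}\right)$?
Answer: $- \frac{11}{5349} \approx -0.0020565$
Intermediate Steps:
$l{\left(Z \right)} = -5 + Z \left(Z + \frac{-14 + Z}{Z}\right)$ ($l{\left(Z \right)} = -5 + Z \left(Z + \frac{Z - 14}{Z + \left(Z - Z\right)}\right) = -5 + Z \left(Z + \frac{-14 + Z}{Z + 0}\right) = -5 + Z \left(Z + \frac{-14 + Z}{Z}\right)$)
$N = \frac{5349}{11}$ ($N = \frac{16}{-22} + \left(-19 + 22 + 22^{2}\right) = 16 \left(- \frac{1}{22}\right) + \left(-19 + 22 + 484\right) = - \frac{8}{11} + 487 = \frac{5349}{11} \approx 486.27$)
$\frac{1}{\left(-1\right) N} = \frac{1}{\left(-1\right) \frac{5349}{11}} = \frac{1}{- \frac{5349}{11}} = - \frac{11}{5349}$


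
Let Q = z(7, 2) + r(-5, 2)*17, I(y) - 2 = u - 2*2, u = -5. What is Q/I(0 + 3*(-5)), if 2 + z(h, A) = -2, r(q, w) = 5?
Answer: -81/7 ≈ -11.571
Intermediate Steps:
z(h, A) = -4 (z(h, A) = -2 - 2 = -4)
I(y) = -7 (I(y) = 2 + (-5 - 2*2) = 2 + (-5 - 4) = 2 - 9 = -7)
Q = 81 (Q = -4 + 5*17 = -4 + 85 = 81)
Q/I(0 + 3*(-5)) = 81/(-7) = 81*(-⅐) = -81/7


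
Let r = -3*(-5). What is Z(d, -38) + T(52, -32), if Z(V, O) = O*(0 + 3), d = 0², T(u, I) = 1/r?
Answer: -1709/15 ≈ -113.93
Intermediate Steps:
r = 15
T(u, I) = 1/15
d = 0
Z(V, O) = 3*O (Z(V, O) = O*3 = 3*O)
Z(d, -38) + T(52, -32) = 3*(-38) + 1/15 = -114 + 1/15 = -1709/15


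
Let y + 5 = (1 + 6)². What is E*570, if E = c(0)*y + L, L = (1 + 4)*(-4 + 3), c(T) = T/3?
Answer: -2850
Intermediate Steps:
c(T) = T/3 (c(T) = T*(⅓) = T/3)
L = -5 (L = 5*(-1) = -5)
y = 44 (y = -5 + (1 + 6)² = -5 + 7² = -5 + 49 = 44)
E = -5 (E = ((⅓)*0)*44 - 5 = 0*44 - 5 = 0 - 5 = -5)
E*570 = -5*570 = -2850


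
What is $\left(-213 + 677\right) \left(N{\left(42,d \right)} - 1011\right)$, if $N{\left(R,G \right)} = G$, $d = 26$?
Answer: $-457040$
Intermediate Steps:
$\left(-213 + 677\right) \left(N{\left(42,d \right)} - 1011\right) = \left(-213 + 677\right) \left(26 - 1011\right) = 464 \left(-985\right) = -457040$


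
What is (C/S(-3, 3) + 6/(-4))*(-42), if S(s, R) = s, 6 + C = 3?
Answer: 21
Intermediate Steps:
C = -3 (C = -6 + 3 = -3)
(C/S(-3, 3) + 6/(-4))*(-42) = (-3/(-3) + 6/(-4))*(-42) = (-3*(-⅓) + 6*(-¼))*(-42) = (1 - 3/2)*(-42) = -½*(-42) = 21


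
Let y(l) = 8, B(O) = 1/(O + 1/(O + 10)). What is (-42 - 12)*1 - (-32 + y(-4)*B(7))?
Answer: -347/15 ≈ -23.133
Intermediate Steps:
B(O) = 1/(O + 1/(10 + O))
(-42 - 12)*1 - (-32 + y(-4)*B(7)) = (-42 - 12)*1 - (-32 + 8*((10 + 7)/(1 + 7² + 10*7))) = -54*1 - (-32 + 8*(17/(1 + 49 + 70))) = -54 - (-32 + 8*(17/120)) = -54 - (-32 + 17/15) = -54 - 1*(-463/15) = -54 + 463/15 = -347/15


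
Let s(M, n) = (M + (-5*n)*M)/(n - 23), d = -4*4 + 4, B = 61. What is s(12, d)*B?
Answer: -44652/35 ≈ -1275.8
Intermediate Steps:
d = -12 (d = -16 + 4 = -12)
s(M, n) = (M - 5*M*n)/(-23 + n)
s(12, d)*B = (12*(1 - 5*(-12))/(-23 - 12))*61 = (12*(1 + 60)/(-35))*61 = (12*(-1/35)*61)*61 = -732/35*61 = -44652/35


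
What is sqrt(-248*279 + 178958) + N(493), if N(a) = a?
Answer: 493 + sqrt(109766) ≈ 824.31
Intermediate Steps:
sqrt(-248*279 + 178958) + N(493) = sqrt(-248*279 + 178958) + 493 = sqrt(-69192 + 178958) + 493 = sqrt(109766) + 493 = 493 + sqrt(109766)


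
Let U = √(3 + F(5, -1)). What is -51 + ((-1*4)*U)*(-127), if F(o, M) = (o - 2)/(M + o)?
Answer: -51 + 254*√15 ≈ 932.74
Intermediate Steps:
F(o, M) = (-2 + o)/(M + o)
U = √15/2 (U = √(3 + (-2 + 5)/(-1 + 5)) = √(3 + 3/4) = √(3 + (¼)*3) = √(3 + ¾) = √(15/4) = √15/2 ≈ 1.9365)
-51 + ((-1*4)*U)*(-127) = -51 + ((-1*4)*(√15/2))*(-127) = -51 - 2*√15*(-127) = -51 + 254*√15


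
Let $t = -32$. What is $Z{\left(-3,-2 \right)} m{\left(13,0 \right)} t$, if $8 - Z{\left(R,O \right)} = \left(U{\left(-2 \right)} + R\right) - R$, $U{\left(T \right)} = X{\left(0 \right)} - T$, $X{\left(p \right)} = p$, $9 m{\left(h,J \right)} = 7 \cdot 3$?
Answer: $-448$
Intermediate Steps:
$m{\left(h,J \right)} = \frac{7}{3}$ ($m{\left(h,J \right)} = \frac{7 \cdot 3}{9} = \frac{1}{9} \cdot 21 = \frac{7}{3}$)
$U{\left(T \right)} = - T$ ($U{\left(T \right)} = 0 - T = - T$)
$Z{\left(R,O \right)} = 6$ ($Z{\left(R,O \right)} = 8 - \left(\left(\left(-1\right) \left(-2\right) + R\right) - R\right) = 8 - \left(\left(2 + R\right) - R\right) = 8 - 2 = 6$)
$Z{\left(-3,-2 \right)} m{\left(13,0 \right)} t = 6 \cdot \frac{7}{3} \left(-32\right) = 14 \left(-32\right) = -448$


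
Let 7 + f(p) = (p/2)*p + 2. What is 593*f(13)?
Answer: 94287/2 ≈ 47144.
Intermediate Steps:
f(p) = -5 + p**2/2 (f(p) = -7 + ((p/2)*p + 2) = -7 + (p**2/2 + 2) = -7 + (2 + p**2/2) = -5 + p**2/2)
593*f(13) = 593*(-5 + (1/2)*13**2) = 593*(-5 + (1/2)*169) = 593*(-5 + 169/2) = 593*(159/2) = 94287/2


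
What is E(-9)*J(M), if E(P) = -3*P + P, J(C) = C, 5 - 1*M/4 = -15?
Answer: 1440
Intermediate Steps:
M = 80 (M = 20 - 4*(-15) = 20 + 60 = 80)
E(P) = -2*P
E(-9)*J(M) = -2*(-9)*80 = 18*80 = 1440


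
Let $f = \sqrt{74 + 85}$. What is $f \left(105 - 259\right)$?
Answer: $- 154 \sqrt{159} \approx -1941.9$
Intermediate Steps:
$f = \sqrt{159} \approx 12.61$
$f \left(105 - 259\right) = \sqrt{159} \left(105 - 259\right) = \sqrt{159} \left(-154\right) = - 154 \sqrt{159}$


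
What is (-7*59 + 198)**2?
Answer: 46225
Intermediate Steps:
(-7*59 + 198)**2 = (-413 + 198)**2 = (-215)**2 = 46225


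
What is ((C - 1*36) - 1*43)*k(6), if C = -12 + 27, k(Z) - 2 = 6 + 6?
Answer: -896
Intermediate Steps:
k(Z) = 14 (k(Z) = 2 + (6 + 6) = 2 + 12 = 14)
C = 15
((C - 1*36) - 1*43)*k(6) = ((15 - 1*36) - 1*43)*14 = ((15 - 36) - 43)*14 = (-21 - 43)*14 = -64*14 = -896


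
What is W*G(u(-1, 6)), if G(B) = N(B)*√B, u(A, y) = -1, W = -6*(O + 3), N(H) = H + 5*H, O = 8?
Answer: 396*I ≈ 396.0*I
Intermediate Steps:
N(H) = 6*H
W = -66 (W = -6*(8 + 3) = -6*11 = -66)
G(B) = 6*B^(3/2) (G(B) = (6*B)*√B = 6*B^(3/2))
W*G(u(-1, 6)) = -396*(-1)^(3/2) = -396*(-I) = -(-396)*I = 396*I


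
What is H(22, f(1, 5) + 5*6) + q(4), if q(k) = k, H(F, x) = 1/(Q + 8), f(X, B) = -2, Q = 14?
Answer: 89/22 ≈ 4.0455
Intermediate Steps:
H(F, x) = 1/22 (H(F, x) = 1/(14 + 8) = 1/22)
H(22, f(1, 5) + 5*6) + q(4) = 1/22 + 4 = 89/22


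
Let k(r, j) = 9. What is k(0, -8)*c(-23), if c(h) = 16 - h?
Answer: 351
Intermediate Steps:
k(0, -8)*c(-23) = 9*(16 - 1*(-23)) = 9*(16 + 23) = 9*39 = 351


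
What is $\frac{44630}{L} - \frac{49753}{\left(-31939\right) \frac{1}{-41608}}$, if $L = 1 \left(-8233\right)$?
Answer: $- \frac{17044746647562}{262953787} \approx -64820.0$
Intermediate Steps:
$L = -8233$
$\frac{44630}{L} - \frac{49753}{\left(-31939\right) \frac{1}{-41608}} = \frac{44630}{-8233} - \frac{49753}{\left(-31939\right) \frac{1}{-41608}} = 44630 \left(- \frac{1}{8233}\right) - \frac{49753}{\left(-31939\right) \left(- \frac{1}{41608}\right)} = - \frac{44630}{8233} - \frac{49753}{\frac{31939}{41608}} = - \frac{44630}{8233} - \frac{2070122824}{31939} = - \frac{17044746647562}{262953787}$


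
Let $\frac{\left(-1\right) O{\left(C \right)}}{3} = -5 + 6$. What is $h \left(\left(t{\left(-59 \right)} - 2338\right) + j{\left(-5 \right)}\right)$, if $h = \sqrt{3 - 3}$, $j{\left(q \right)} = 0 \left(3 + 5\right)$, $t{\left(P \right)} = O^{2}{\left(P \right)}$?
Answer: $0$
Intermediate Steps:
$O{\left(C \right)} = -3$ ($O{\left(C \right)} = - 3 \left(-5 + 6\right) = \left(-3\right) 1 = -3$)
$t{\left(P \right)} = 9$ ($t{\left(P \right)} = \left(-3\right)^{2} = 9$)
$j{\left(q \right)} = 0$ ($j{\left(q \right)} = 0 \cdot 8 = 0$)
$h = 0$ ($h = \sqrt{0} = 0$)
$h \left(\left(t{\left(-59 \right)} - 2338\right) + j{\left(-5 \right)}\right) = 0 \left(\left(9 - 2338\right) + 0\right) = 0 \left(-2329 + 0\right) = 0 \left(-2329\right) = 0$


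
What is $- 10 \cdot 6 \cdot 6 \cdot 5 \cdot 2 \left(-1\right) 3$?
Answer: $10800$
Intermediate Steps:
$- 10 \cdot 6 \cdot 6 \cdot 5 \cdot 2 \left(-1\right) 3 = - 10 \cdot 36 \cdot 5 \left(\left(-2\right) 3\right) = \left(-10\right) 180 \left(-6\right) = \left(-1800\right) \left(-6\right) = 10800$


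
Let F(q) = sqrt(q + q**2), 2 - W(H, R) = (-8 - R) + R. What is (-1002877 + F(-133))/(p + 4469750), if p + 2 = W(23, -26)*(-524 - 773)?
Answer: -1002877/4456778 + sqrt(4389)/2228389 ≈ -0.22499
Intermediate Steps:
W(H, R) = 10 (W(H, R) = 2 - ((-8 - R) + R) = 2 - 1*(-8) = 2 + 8 = 10)
p = -12972 (p = -2 + 10*(-524 - 773) = -2 + 10*(-1297) = -2 - 12970 = -12972)
(-1002877 + F(-133))/(p + 4469750) = (-1002877 + sqrt(-133*(1 - 133)))/(-12972 + 4469750) = (-1002877 + sqrt(-133*(-132)))/4456778 = (-1002877 + sqrt(17556))*(1/4456778) = (-1002877 + 2*sqrt(4389))*(1/4456778) = -1002877/4456778 + sqrt(4389)/2228389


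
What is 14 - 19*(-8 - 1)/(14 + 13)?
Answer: 61/3 ≈ 20.333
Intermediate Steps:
14 - 19*(-8 - 1)/(14 + 13) = 14 - (-171)/27 = 14 - 19*(-1/3) = 14 + 19/3 = 61/3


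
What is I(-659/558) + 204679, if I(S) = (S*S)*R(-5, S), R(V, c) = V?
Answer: 63727500751/311364 ≈ 2.0467e+5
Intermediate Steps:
I(S) = -5*S² (I(S) = (S*S)*(-5) = S²*(-5) = -5*S²)
I(-659/558) + 204679 = -5*(-659/558)² + 204679 = -5*434281/311364 + 204679 = -2171405/311364 + 204679 = 63727500751/311364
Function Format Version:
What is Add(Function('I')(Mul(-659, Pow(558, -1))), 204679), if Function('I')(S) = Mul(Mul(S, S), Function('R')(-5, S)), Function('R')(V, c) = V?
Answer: Rational(63727500751, 311364) ≈ 2.0467e+5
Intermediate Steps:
Function('I')(S) = Mul(-5, Pow(S, 2)) (Function('I')(S) = Mul(Mul(S, S), -5) = Mul(Pow(S, 2), -5) = Mul(-5, Pow(S, 2)))
Add(Function('I')(Mul(-659, Pow(558, -1))), 204679) = Add(Mul(-5, Pow(Mul(-659, Pow(558, -1)), 2)), 204679) = Add(Mul(-5, Pow(Mul(-659, Rational(1, 558)), 2)), 204679) = Add(Mul(-5, Pow(Rational(-659, 558), 2)), 204679) = Add(Mul(-5, Rational(434281, 311364)), 204679) = Add(Rational(-2171405, 311364), 204679) = Rational(63727500751, 311364)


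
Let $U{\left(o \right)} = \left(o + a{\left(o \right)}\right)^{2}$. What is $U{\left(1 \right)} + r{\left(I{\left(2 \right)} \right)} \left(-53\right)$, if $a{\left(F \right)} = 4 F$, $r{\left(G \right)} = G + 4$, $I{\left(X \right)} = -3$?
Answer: $-28$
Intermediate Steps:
$r{\left(G \right)} = 4 + G$
$U{\left(o \right)} = 25 o^{2}$ ($U{\left(o \right)} = \left(o + 4 o\right)^{2} = \left(5 o\right)^{2} = 25 o^{2}$)
$U{\left(1 \right)} + r{\left(I{\left(2 \right)} \right)} \left(-53\right) = 25 \cdot 1^{2} + \left(4 - 3\right) \left(-53\right) = 25 \cdot 1 + 1 \left(-53\right) = 25 - 53 = -28$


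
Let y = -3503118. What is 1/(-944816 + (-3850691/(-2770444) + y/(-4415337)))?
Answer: -4077481299876/3852460669393412063 ≈ -1.0584e-6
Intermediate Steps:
1/(-944816 + (-3850691/(-2770444) + y/(-4415337))) = 1/(-944816 + (-3850691/(-2770444) - 3503118/(-4415337))) = 1/(-944816 + (-3850691*(-1/2770444) - 3503118*(-1/4415337))) = 1/(-944816 + (3850691/2770444 + 1167706/1471779)) = 1/(-944816 + 8902430230753/4077481299876) = 1/(-3852460669393412063/4077481299876) = -4077481299876/3852460669393412063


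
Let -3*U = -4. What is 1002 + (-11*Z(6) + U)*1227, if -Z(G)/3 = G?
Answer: 245584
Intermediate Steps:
U = 4/3 (U = -⅓*(-4) = 4/3 ≈ 1.3333)
Z(G) = -3*G
1002 + (-11*Z(6) + U)*1227 = 1002 + (-(-33)*6 + 4/3)*1227 = 1002 + (-11*(-18) + 4/3)*1227 = 1002 + (198 + 4/3)*1227 = 1002 + (598/3)*1227 = 1002 + 244582 = 245584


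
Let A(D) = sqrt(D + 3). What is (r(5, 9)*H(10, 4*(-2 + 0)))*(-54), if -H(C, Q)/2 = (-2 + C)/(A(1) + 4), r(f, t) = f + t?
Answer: 2016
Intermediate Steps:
A(D) = sqrt(3 + D)
H(C, Q) = 2/3 - C/3 (H(C, Q) = -2*(-2 + C)/(sqrt(3 + 1) + 4) = -2*(-2 + C)/(sqrt(4) + 4) = -2*(-2 + C)/(2 + 4) = -2*(-2 + C)/6 = -2*(-1/3 + C/6) = 2/3 - C/3)
(r(5, 9)*H(10, 4*(-2 + 0)))*(-54) = ((5 + 9)*(2/3 - 1/3*10))*(-54) = (14*(2/3 - 10/3))*(-54) = (14*(-8/3))*(-54) = -112/3*(-54) = 2016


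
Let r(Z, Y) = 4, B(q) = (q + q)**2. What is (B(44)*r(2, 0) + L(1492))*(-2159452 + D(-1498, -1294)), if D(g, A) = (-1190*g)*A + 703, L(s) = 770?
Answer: -73297356194634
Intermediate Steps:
B(q) = 4*q**2 (B(q) = (2*q)**2 = 4*q**2)
D(g, A) = 703 - 1190*A*g (D(g, A) = -1190*A*g + 703 = 703 - 1190*A*g)
(B(44)*r(2, 0) + L(1492))*(-2159452 + D(-1498, -1294)) = ((4*44**2)*4 + 770)*(-2159452 + (703 - 1190*(-1294)*(-1498))) = ((4*1936)*4 + 770)*(-2159452 + (703 - 2306710280)) = (7744*4 + 770)*(-2159452 - 2306709577) = (30976 + 770)*(-2308869029) = 31746*(-2308869029) = -73297356194634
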